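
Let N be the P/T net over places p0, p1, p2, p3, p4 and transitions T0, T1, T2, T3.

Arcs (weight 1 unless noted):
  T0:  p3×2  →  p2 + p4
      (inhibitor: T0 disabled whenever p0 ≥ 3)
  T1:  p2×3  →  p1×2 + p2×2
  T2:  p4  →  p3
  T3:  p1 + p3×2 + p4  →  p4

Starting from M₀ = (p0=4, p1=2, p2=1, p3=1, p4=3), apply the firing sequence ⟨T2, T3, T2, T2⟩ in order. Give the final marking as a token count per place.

(p0=4, p1=1, p2=1, p3=2, p4=0)

step 1: fire T2:  (p0=4, p1=2, p2=1, p3=1, p4=3) → (p0=4, p1=2, p2=1, p3=2, p4=2)
step 2: fire T3:  (p0=4, p1=2, p2=1, p3=2, p4=2) → (p0=4, p1=1, p2=1, p3=0, p4=2)
step 3: fire T2:  (p0=4, p1=1, p2=1, p3=0, p4=2) → (p0=4, p1=1, p2=1, p3=1, p4=1)
step 4: fire T2:  (p0=4, p1=1, p2=1, p3=1, p4=1) → (p0=4, p1=1, p2=1, p3=2, p4=0)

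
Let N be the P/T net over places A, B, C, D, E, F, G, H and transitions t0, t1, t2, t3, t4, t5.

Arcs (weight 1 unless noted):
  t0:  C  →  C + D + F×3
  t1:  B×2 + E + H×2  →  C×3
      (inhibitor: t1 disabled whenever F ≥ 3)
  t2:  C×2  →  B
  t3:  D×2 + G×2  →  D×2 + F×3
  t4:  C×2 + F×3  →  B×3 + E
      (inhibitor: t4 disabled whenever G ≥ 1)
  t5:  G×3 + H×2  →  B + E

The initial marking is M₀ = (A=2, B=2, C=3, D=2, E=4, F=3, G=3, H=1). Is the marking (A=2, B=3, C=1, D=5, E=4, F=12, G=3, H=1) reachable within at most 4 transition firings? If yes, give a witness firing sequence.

step 1: fire t0:  (A=2, B=2, C=3, D=2, E=4, F=3, G=3, H=1) → (A=2, B=2, C=3, D=3, E=4, F=6, G=3, H=1)
step 2: fire t0:  (A=2, B=2, C=3, D=3, E=4, F=6, G=3, H=1) → (A=2, B=2, C=3, D=4, E=4, F=9, G=3, H=1)
step 3: fire t0:  (A=2, B=2, C=3, D=4, E=4, F=9, G=3, H=1) → (A=2, B=2, C=3, D=5, E=4, F=12, G=3, H=1)
step 4: fire t2:  (A=2, B=2, C=3, D=5, E=4, F=12, G=3, H=1) → (A=2, B=3, C=1, D=5, E=4, F=12, G=3, H=1)

YES — reachable via ⟨t0, t0, t0, t2⟩ (4 firings)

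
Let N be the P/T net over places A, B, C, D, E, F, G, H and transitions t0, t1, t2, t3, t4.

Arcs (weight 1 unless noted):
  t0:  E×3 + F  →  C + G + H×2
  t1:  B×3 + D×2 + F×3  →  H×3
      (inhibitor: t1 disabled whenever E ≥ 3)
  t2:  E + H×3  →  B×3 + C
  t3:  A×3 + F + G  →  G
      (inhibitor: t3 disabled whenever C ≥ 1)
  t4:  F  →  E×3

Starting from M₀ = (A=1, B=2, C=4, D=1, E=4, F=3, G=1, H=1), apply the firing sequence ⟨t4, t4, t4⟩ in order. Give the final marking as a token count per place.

step 1: fire t4:  (A=1, B=2, C=4, D=1, E=4, F=3, G=1, H=1) → (A=1, B=2, C=4, D=1, E=7, F=2, G=1, H=1)
step 2: fire t4:  (A=1, B=2, C=4, D=1, E=7, F=2, G=1, H=1) → (A=1, B=2, C=4, D=1, E=10, F=1, G=1, H=1)
step 3: fire t4:  (A=1, B=2, C=4, D=1, E=10, F=1, G=1, H=1) → (A=1, B=2, C=4, D=1, E=13, F=0, G=1, H=1)

(A=1, B=2, C=4, D=1, E=13, F=0, G=1, H=1)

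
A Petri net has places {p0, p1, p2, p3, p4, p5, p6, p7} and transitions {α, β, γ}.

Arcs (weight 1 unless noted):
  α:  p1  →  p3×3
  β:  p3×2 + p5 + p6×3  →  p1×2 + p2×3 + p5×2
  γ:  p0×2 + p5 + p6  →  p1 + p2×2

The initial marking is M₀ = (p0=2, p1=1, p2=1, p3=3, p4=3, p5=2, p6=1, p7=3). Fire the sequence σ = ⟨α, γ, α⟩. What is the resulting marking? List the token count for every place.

(p0=0, p1=0, p2=3, p3=9, p4=3, p5=1, p6=0, p7=3)

step 1: fire α:  (p0=2, p1=1, p2=1, p3=3, p4=3, p5=2, p6=1, p7=3) → (p0=2, p1=0, p2=1, p3=6, p4=3, p5=2, p6=1, p7=3)
step 2: fire γ:  (p0=2, p1=0, p2=1, p3=6, p4=3, p5=2, p6=1, p7=3) → (p0=0, p1=1, p2=3, p3=6, p4=3, p5=1, p6=0, p7=3)
step 3: fire α:  (p0=0, p1=1, p2=3, p3=6, p4=3, p5=1, p6=0, p7=3) → (p0=0, p1=0, p2=3, p3=9, p4=3, p5=1, p6=0, p7=3)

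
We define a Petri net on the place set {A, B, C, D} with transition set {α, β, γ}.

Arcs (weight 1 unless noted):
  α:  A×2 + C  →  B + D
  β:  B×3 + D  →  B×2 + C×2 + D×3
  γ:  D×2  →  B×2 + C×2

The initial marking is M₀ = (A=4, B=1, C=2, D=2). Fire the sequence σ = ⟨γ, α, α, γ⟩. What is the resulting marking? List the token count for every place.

(A=0, B=7, C=4, D=0)

step 1: fire γ:  (A=4, B=1, C=2, D=2) → (A=4, B=3, C=4, D=0)
step 2: fire α:  (A=4, B=3, C=4, D=0) → (A=2, B=4, C=3, D=1)
step 3: fire α:  (A=2, B=4, C=3, D=1) → (A=0, B=5, C=2, D=2)
step 4: fire γ:  (A=0, B=5, C=2, D=2) → (A=0, B=7, C=4, D=0)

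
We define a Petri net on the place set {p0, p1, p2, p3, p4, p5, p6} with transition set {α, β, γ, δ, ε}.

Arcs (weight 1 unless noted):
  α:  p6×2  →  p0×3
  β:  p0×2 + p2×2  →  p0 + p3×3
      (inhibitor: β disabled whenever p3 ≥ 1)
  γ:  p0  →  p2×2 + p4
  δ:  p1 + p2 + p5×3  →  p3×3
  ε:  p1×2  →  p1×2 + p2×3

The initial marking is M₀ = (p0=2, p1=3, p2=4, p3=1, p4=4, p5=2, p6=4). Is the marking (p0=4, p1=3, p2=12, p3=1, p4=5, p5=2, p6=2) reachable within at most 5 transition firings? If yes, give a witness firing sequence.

YES — reachable via ⟨α, γ, ε, ε⟩ (4 firings)

step 1: fire α:  (p0=2, p1=3, p2=4, p3=1, p4=4, p5=2, p6=4) → (p0=5, p1=3, p2=4, p3=1, p4=4, p5=2, p6=2)
step 2: fire γ:  (p0=5, p1=3, p2=4, p3=1, p4=4, p5=2, p6=2) → (p0=4, p1=3, p2=6, p3=1, p4=5, p5=2, p6=2)
step 3: fire ε:  (p0=4, p1=3, p2=6, p3=1, p4=5, p5=2, p6=2) → (p0=4, p1=3, p2=9, p3=1, p4=5, p5=2, p6=2)
step 4: fire ε:  (p0=4, p1=3, p2=9, p3=1, p4=5, p5=2, p6=2) → (p0=4, p1=3, p2=12, p3=1, p4=5, p5=2, p6=2)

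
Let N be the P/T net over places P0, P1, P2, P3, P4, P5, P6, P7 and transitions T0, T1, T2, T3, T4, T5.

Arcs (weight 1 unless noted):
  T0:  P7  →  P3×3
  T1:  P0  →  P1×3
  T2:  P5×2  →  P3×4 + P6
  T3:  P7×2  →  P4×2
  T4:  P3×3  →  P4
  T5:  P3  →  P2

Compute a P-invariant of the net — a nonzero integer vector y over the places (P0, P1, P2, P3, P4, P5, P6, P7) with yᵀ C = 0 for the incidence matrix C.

y = (P0:3, P1:1, P2:0, P3:0, P4:0, P5:0, P6:0, P7:0)

Incidence matrix C (rows=places, cols=transitions):
       T0   T1   T2   T3   T4   T5
   P0   0   -1    0    0    0    0
   P1   0    3    0    0    0    0
   P2   0    0    0    0    0    1
   P3   3    0    4    0   -3   -1
   P4   0    0    0    2    1    0
   P5   0    0   -2    0    0    0
   P6   0    0    1    0    0    0
   P7  -1    0    0   -2    0    0

Candidate y = [3, 1, 0, 0, 0, 0, 0, 0]; check y·C column-wise:
  col T0: 3·0 + 1·0 + 0·3 + 0·-1 = 0
  col T1: 3·-1 + 1·3 = 0
  col T2: 3·0 + 1·0 + 0·4 + 0·-2 + 0·1 = 0
  col T3: 3·0 + 1·0 + 0·2 + 0·-2 = 0
  col T4: 3·0 + 1·0 + 0·-3 + 0·1 = 0
  col T5: 3·0 + 1·0 + 0·1 + 0·-1 = 0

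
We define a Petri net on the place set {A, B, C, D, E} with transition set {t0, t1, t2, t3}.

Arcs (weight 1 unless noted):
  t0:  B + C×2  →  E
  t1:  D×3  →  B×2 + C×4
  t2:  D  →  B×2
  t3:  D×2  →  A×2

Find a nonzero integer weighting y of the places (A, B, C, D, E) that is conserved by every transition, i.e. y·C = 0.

y = (A:2, B:1, C:1, D:2, E:3)

Incidence matrix C (rows=places, cols=transitions):
       t0   t1   t2   t3
    A   0    0    0    2
    B  -1    2    2    0
    C  -2    4    0    0
    D   0   -3   -1   -2
    E   1    0    0    0

Candidate y = [2, 1, 1, 2, 3]; check y·C column-wise:
  col t0: 2·0 + 1·-1 + 1·-2 + 2·0 + 3·1 = 0
  col t1: 2·0 + 1·2 + 1·4 + 2·-3 + 3·0 = 0
  col t2: 2·0 + 1·2 + 1·0 + 2·-1 + 3·0 = 0
  col t3: 2·2 + 1·0 + 1·0 + 2·-2 + 3·0 = 0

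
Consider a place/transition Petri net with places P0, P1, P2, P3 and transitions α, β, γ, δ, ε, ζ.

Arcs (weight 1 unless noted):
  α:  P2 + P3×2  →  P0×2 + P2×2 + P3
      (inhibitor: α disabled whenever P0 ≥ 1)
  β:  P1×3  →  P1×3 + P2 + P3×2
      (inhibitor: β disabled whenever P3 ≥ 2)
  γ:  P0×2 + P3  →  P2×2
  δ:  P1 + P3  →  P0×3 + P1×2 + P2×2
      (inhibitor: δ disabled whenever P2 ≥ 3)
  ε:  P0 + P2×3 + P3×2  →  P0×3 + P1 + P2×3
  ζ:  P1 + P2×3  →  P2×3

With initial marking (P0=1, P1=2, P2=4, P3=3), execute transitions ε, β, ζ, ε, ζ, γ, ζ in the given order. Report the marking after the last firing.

step 1: fire ε:  (P0=1, P1=2, P2=4, P3=3) → (P0=3, P1=3, P2=4, P3=1)
step 2: fire β:  (P0=3, P1=3, P2=4, P3=1) → (P0=3, P1=3, P2=5, P3=3)
step 3: fire ζ:  (P0=3, P1=3, P2=5, P3=3) → (P0=3, P1=2, P2=5, P3=3)
step 4: fire ε:  (P0=3, P1=2, P2=5, P3=3) → (P0=5, P1=3, P2=5, P3=1)
step 5: fire ζ:  (P0=5, P1=3, P2=5, P3=1) → (P0=5, P1=2, P2=5, P3=1)
step 6: fire γ:  (P0=5, P1=2, P2=5, P3=1) → (P0=3, P1=2, P2=7, P3=0)
step 7: fire ζ:  (P0=3, P1=2, P2=7, P3=0) → (P0=3, P1=1, P2=7, P3=0)

(P0=3, P1=1, P2=7, P3=0)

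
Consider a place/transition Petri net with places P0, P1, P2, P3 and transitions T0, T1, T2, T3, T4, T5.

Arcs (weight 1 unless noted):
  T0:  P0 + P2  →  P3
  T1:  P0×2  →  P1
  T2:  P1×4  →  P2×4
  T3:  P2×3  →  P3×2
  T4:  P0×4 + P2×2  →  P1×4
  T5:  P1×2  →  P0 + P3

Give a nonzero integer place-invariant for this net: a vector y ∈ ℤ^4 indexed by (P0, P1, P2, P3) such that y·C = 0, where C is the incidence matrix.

Incidence matrix C (rows=places, cols=transitions):
       T0   T1   T2   T3   T4   T5
   P0  -1   -2    0    0   -4    1
   P1   0    1   -4    0    4   -2
   P2  -1    0    4   -3   -2    0
   P3   1    0    0    2    0    1

Candidate y = [1, 2, 2, 3]; check y·C column-wise:
  col T0: 1·-1 + 2·0 + 2·-1 + 3·1 = 0
  col T1: 1·-2 + 2·1 + 2·0 + 3·0 = 0
  col T2: 1·0 + 2·-4 + 2·4 + 3·0 = 0
  col T3: 1·0 + 2·0 + 2·-3 + 3·2 = 0
  col T4: 1·-4 + 2·4 + 2·-2 + 3·0 = 0
  col T5: 1·1 + 2·-2 + 2·0 + 3·1 = 0

y = (P0:1, P1:2, P2:2, P3:3)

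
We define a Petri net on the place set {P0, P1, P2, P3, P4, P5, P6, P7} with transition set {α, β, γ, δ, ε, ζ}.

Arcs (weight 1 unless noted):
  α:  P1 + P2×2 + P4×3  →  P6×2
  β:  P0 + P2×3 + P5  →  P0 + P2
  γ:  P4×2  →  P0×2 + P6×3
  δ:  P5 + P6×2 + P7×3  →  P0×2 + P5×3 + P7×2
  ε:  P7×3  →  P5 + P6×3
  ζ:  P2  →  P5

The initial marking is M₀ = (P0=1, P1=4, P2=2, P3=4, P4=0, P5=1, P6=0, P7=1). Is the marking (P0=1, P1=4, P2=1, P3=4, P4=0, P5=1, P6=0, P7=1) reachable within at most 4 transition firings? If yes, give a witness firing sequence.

NO — not reachable within 4 firings

depth 0: 1 marking
depth 1: 2 markings reached so far
depth 2: 3 markings reached so far
depth 3: 3 markings reached so far
(frontier empty at depth 3; search complete)
target is not among the 3 markings reachable within 4 steps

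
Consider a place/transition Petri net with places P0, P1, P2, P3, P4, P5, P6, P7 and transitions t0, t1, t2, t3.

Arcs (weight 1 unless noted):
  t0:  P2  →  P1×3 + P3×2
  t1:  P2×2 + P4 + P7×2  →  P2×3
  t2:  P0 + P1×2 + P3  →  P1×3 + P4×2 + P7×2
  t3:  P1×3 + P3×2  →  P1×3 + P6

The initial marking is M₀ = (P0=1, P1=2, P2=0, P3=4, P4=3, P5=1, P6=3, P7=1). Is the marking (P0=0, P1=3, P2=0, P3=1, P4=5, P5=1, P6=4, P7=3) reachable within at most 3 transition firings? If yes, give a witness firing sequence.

step 1: fire t2:  (P0=1, P1=2, P2=0, P3=4, P4=3, P5=1, P6=3, P7=1) → (P0=0, P1=3, P2=0, P3=3, P4=5, P5=1, P6=3, P7=3)
step 2: fire t3:  (P0=0, P1=3, P2=0, P3=3, P4=5, P5=1, P6=3, P7=3) → (P0=0, P1=3, P2=0, P3=1, P4=5, P5=1, P6=4, P7=3)

YES — reachable via ⟨t2, t3⟩ (2 firings)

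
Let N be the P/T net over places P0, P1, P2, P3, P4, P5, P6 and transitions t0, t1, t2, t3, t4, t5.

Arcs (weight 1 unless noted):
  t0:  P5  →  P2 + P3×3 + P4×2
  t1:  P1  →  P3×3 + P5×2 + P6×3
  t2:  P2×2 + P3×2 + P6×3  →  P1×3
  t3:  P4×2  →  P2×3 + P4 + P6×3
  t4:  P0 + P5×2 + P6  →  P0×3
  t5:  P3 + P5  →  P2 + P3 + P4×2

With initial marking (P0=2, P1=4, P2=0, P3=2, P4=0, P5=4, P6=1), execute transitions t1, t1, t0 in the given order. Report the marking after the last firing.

step 1: fire t1:  (P0=2, P1=4, P2=0, P3=2, P4=0, P5=4, P6=1) → (P0=2, P1=3, P2=0, P3=5, P4=0, P5=6, P6=4)
step 2: fire t1:  (P0=2, P1=3, P2=0, P3=5, P4=0, P5=6, P6=4) → (P0=2, P1=2, P2=0, P3=8, P4=0, P5=8, P6=7)
step 3: fire t0:  (P0=2, P1=2, P2=0, P3=8, P4=0, P5=8, P6=7) → (P0=2, P1=2, P2=1, P3=11, P4=2, P5=7, P6=7)

(P0=2, P1=2, P2=1, P3=11, P4=2, P5=7, P6=7)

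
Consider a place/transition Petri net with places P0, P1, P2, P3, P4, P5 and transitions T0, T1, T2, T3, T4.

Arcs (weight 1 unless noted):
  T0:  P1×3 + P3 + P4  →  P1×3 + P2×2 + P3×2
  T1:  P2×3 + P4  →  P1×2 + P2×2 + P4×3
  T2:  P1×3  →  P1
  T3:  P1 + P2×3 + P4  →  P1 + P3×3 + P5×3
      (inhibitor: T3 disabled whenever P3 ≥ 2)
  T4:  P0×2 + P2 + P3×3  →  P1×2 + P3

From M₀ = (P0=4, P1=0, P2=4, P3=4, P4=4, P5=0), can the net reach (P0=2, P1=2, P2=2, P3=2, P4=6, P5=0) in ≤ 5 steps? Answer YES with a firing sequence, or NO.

YES — reachable via ⟨T1, T4, T2⟩ (3 firings)

step 1: fire T1:  (P0=4, P1=0, P2=4, P3=4, P4=4, P5=0) → (P0=4, P1=2, P2=3, P3=4, P4=6, P5=0)
step 2: fire T4:  (P0=4, P1=2, P2=3, P3=4, P4=6, P5=0) → (P0=2, P1=4, P2=2, P3=2, P4=6, P5=0)
step 3: fire T2:  (P0=2, P1=4, P2=2, P3=2, P4=6, P5=0) → (P0=2, P1=2, P2=2, P3=2, P4=6, P5=0)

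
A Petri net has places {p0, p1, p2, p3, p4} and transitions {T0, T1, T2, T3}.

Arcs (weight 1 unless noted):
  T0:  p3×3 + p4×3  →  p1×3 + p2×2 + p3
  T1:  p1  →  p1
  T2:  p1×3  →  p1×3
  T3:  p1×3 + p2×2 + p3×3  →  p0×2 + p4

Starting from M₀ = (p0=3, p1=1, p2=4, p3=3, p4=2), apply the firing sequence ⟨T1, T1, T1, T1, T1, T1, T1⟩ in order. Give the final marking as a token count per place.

(p0=3, p1=1, p2=4, p3=3, p4=2)

step 1: fire T1:  (p0=3, p1=1, p2=4, p3=3, p4=2) → (p0=3, p1=1, p2=4, p3=3, p4=2)
step 2: fire T1:  (p0=3, p1=1, p2=4, p3=3, p4=2) → (p0=3, p1=1, p2=4, p3=3, p4=2)
step 3: fire T1:  (p0=3, p1=1, p2=4, p3=3, p4=2) → (p0=3, p1=1, p2=4, p3=3, p4=2)
step 4: fire T1:  (p0=3, p1=1, p2=4, p3=3, p4=2) → (p0=3, p1=1, p2=4, p3=3, p4=2)
step 5: fire T1:  (p0=3, p1=1, p2=4, p3=3, p4=2) → (p0=3, p1=1, p2=4, p3=3, p4=2)
step 6: fire T1:  (p0=3, p1=1, p2=4, p3=3, p4=2) → (p0=3, p1=1, p2=4, p3=3, p4=2)
step 7: fire T1:  (p0=3, p1=1, p2=4, p3=3, p4=2) → (p0=3, p1=1, p2=4, p3=3, p4=2)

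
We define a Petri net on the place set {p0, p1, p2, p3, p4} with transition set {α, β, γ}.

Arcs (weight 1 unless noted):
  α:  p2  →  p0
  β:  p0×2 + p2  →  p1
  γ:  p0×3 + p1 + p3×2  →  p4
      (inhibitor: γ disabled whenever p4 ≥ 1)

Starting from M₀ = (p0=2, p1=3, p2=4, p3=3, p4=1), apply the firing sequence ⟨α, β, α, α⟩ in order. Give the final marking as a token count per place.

(p0=3, p1=4, p2=0, p3=3, p4=1)

step 1: fire α:  (p0=2, p1=3, p2=4, p3=3, p4=1) → (p0=3, p1=3, p2=3, p3=3, p4=1)
step 2: fire β:  (p0=3, p1=3, p2=3, p3=3, p4=1) → (p0=1, p1=4, p2=2, p3=3, p4=1)
step 3: fire α:  (p0=1, p1=4, p2=2, p3=3, p4=1) → (p0=2, p1=4, p2=1, p3=3, p4=1)
step 4: fire α:  (p0=2, p1=4, p2=1, p3=3, p4=1) → (p0=3, p1=4, p2=0, p3=3, p4=1)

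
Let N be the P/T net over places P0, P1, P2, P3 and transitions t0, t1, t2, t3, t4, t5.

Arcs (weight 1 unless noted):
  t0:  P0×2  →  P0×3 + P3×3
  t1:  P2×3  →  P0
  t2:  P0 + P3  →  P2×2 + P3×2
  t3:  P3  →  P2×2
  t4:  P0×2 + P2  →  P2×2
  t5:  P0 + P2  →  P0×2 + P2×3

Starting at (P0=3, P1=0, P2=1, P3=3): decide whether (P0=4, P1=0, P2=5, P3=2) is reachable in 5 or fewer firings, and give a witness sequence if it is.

step 1: fire t3:  (P0=3, P1=0, P2=1, P3=3) → (P0=3, P1=0, P2=3, P3=2)
step 2: fire t5:  (P0=3, P1=0, P2=3, P3=2) → (P0=4, P1=0, P2=5, P3=2)

YES — reachable via ⟨t3, t5⟩ (2 firings)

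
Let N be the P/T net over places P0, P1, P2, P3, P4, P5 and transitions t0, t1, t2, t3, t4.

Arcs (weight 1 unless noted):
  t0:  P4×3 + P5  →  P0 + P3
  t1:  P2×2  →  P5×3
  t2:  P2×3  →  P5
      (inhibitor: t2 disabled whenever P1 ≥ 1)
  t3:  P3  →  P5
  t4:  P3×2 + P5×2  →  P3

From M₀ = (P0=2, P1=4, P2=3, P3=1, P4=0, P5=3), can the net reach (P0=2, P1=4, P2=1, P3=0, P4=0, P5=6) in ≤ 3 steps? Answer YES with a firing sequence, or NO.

NO — not reachable within 3 firings

depth 0: 1 marking
depth 1: 3 markings reached so far
depth 2: 4 markings reached so far
depth 3: 4 markings reached so far
(frontier empty at depth 3; search complete)
target is not among the 4 markings reachable within 3 steps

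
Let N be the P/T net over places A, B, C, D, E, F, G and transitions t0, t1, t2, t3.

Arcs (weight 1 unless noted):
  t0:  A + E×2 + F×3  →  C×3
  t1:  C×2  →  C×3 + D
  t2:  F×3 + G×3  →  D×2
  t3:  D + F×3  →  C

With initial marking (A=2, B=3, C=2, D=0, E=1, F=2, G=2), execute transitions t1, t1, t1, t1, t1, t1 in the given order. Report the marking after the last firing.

step 1: fire t1:  (A=2, B=3, C=2, D=0, E=1, F=2, G=2) → (A=2, B=3, C=3, D=1, E=1, F=2, G=2)
step 2: fire t1:  (A=2, B=3, C=3, D=1, E=1, F=2, G=2) → (A=2, B=3, C=4, D=2, E=1, F=2, G=2)
step 3: fire t1:  (A=2, B=3, C=4, D=2, E=1, F=2, G=2) → (A=2, B=3, C=5, D=3, E=1, F=2, G=2)
step 4: fire t1:  (A=2, B=3, C=5, D=3, E=1, F=2, G=2) → (A=2, B=3, C=6, D=4, E=1, F=2, G=2)
step 5: fire t1:  (A=2, B=3, C=6, D=4, E=1, F=2, G=2) → (A=2, B=3, C=7, D=5, E=1, F=2, G=2)
step 6: fire t1:  (A=2, B=3, C=7, D=5, E=1, F=2, G=2) → (A=2, B=3, C=8, D=6, E=1, F=2, G=2)

(A=2, B=3, C=8, D=6, E=1, F=2, G=2)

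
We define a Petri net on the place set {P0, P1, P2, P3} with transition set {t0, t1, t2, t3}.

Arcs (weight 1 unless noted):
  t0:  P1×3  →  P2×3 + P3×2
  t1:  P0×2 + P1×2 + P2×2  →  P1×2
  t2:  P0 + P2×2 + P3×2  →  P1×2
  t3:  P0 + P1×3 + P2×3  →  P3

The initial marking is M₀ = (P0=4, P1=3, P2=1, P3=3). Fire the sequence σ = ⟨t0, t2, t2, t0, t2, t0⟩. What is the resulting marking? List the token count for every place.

step 1: fire t0:  (P0=4, P1=3, P2=1, P3=3) → (P0=4, P1=0, P2=4, P3=5)
step 2: fire t2:  (P0=4, P1=0, P2=4, P3=5) → (P0=3, P1=2, P2=2, P3=3)
step 3: fire t2:  (P0=3, P1=2, P2=2, P3=3) → (P0=2, P1=4, P2=0, P3=1)
step 4: fire t0:  (P0=2, P1=4, P2=0, P3=1) → (P0=2, P1=1, P2=3, P3=3)
step 5: fire t2:  (P0=2, P1=1, P2=3, P3=3) → (P0=1, P1=3, P2=1, P3=1)
step 6: fire t0:  (P0=1, P1=3, P2=1, P3=1) → (P0=1, P1=0, P2=4, P3=3)

(P0=1, P1=0, P2=4, P3=3)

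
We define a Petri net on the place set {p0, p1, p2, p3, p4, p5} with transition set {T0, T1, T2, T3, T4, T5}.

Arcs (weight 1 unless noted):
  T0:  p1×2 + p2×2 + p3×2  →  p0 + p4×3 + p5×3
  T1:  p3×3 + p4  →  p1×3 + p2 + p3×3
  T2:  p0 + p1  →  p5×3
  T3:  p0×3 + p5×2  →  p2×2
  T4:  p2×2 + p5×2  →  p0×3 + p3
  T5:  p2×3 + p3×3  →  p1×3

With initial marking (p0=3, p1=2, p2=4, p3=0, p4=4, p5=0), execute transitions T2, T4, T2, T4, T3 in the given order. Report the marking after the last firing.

(p0=4, p1=0, p2=2, p3=2, p4=4, p5=0)

step 1: fire T2:  (p0=3, p1=2, p2=4, p3=0, p4=4, p5=0) → (p0=2, p1=1, p2=4, p3=0, p4=4, p5=3)
step 2: fire T4:  (p0=2, p1=1, p2=4, p3=0, p4=4, p5=3) → (p0=5, p1=1, p2=2, p3=1, p4=4, p5=1)
step 3: fire T2:  (p0=5, p1=1, p2=2, p3=1, p4=4, p5=1) → (p0=4, p1=0, p2=2, p3=1, p4=4, p5=4)
step 4: fire T4:  (p0=4, p1=0, p2=2, p3=1, p4=4, p5=4) → (p0=7, p1=0, p2=0, p3=2, p4=4, p5=2)
step 5: fire T3:  (p0=7, p1=0, p2=0, p3=2, p4=4, p5=2) → (p0=4, p1=0, p2=2, p3=2, p4=4, p5=0)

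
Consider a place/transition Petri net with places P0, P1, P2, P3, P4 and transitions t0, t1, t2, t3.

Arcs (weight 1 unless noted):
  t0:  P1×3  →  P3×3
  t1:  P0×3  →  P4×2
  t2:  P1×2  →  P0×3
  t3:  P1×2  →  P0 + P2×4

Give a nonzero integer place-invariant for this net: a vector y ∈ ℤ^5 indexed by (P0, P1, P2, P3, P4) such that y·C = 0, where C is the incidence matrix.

Incidence matrix C (rows=places, cols=transitions):
       t0   t1   t2   t3
   P0   0   -3    3    1
   P1  -3    0   -2   -2
   P2   0    0    0    4
   P3   3    0    0    0
   P4   0    2    0    0

Candidate y = [2, 3, 1, 3, 3]; check y·C column-wise:
  col t0: 2·0 + 3·-3 + 1·0 + 3·3 + 3·0 = 0
  col t1: 2·-3 + 3·0 + 1·0 + 3·0 + 3·2 = 0
  col t2: 2·3 + 3·-2 + 1·0 + 3·0 + 3·0 = 0
  col t3: 2·1 + 3·-2 + 1·4 + 3·0 + 3·0 = 0

y = (P0:2, P1:3, P2:1, P3:3, P4:3)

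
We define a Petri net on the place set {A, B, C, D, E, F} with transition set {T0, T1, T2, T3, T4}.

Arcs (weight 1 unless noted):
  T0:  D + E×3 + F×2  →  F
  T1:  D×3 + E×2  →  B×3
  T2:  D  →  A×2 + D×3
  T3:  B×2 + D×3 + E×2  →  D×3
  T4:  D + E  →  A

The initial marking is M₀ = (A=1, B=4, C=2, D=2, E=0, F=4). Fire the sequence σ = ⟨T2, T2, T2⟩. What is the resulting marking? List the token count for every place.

step 1: fire T2:  (A=1, B=4, C=2, D=2, E=0, F=4) → (A=3, B=4, C=2, D=4, E=0, F=4)
step 2: fire T2:  (A=3, B=4, C=2, D=4, E=0, F=4) → (A=5, B=4, C=2, D=6, E=0, F=4)
step 3: fire T2:  (A=5, B=4, C=2, D=6, E=0, F=4) → (A=7, B=4, C=2, D=8, E=0, F=4)

(A=7, B=4, C=2, D=8, E=0, F=4)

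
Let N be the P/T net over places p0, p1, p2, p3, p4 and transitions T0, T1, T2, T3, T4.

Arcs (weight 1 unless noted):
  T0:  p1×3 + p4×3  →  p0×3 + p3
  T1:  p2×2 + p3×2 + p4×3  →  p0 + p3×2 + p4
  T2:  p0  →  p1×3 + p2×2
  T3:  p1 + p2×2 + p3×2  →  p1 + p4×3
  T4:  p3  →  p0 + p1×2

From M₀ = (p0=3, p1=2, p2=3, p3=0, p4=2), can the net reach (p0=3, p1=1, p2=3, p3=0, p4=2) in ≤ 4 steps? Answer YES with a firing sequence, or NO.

NO — not reachable within 4 firings

depth 0: 1 marking
depth 1: 2 markings reached so far
depth 2: 3 markings reached so far
depth 3: 4 markings reached so far
depth 4: 4 markings reached so far
(frontier empty at depth 4; search complete)
target is not among the 4 markings reachable within 4 steps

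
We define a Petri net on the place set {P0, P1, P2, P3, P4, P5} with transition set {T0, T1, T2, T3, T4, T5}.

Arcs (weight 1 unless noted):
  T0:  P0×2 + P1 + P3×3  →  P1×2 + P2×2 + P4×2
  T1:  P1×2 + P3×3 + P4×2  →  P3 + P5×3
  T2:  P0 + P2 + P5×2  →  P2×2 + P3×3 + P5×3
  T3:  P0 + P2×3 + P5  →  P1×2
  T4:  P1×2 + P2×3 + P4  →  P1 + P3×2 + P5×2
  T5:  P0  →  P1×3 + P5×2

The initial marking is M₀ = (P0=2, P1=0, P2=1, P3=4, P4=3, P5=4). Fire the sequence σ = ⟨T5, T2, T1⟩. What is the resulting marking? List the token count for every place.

(P0=0, P1=1, P2=2, P3=5, P4=1, P5=10)

step 1: fire T5:  (P0=2, P1=0, P2=1, P3=4, P4=3, P5=4) → (P0=1, P1=3, P2=1, P3=4, P4=3, P5=6)
step 2: fire T2:  (P0=1, P1=3, P2=1, P3=4, P4=3, P5=6) → (P0=0, P1=3, P2=2, P3=7, P4=3, P5=7)
step 3: fire T1:  (P0=0, P1=3, P2=2, P3=7, P4=3, P5=7) → (P0=0, P1=1, P2=2, P3=5, P4=1, P5=10)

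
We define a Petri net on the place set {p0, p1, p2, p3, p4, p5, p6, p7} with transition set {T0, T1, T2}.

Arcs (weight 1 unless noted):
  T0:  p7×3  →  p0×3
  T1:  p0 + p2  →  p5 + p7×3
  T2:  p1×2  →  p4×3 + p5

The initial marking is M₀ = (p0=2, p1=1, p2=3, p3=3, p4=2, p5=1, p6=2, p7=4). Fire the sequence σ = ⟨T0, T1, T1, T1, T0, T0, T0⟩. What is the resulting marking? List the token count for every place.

(p0=11, p1=1, p2=0, p3=3, p4=2, p5=4, p6=2, p7=1)

step 1: fire T0:  (p0=2, p1=1, p2=3, p3=3, p4=2, p5=1, p6=2, p7=4) → (p0=5, p1=1, p2=3, p3=3, p4=2, p5=1, p6=2, p7=1)
step 2: fire T1:  (p0=5, p1=1, p2=3, p3=3, p4=2, p5=1, p6=2, p7=1) → (p0=4, p1=1, p2=2, p3=3, p4=2, p5=2, p6=2, p7=4)
step 3: fire T1:  (p0=4, p1=1, p2=2, p3=3, p4=2, p5=2, p6=2, p7=4) → (p0=3, p1=1, p2=1, p3=3, p4=2, p5=3, p6=2, p7=7)
step 4: fire T1:  (p0=3, p1=1, p2=1, p3=3, p4=2, p5=3, p6=2, p7=7) → (p0=2, p1=1, p2=0, p3=3, p4=2, p5=4, p6=2, p7=10)
step 5: fire T0:  (p0=2, p1=1, p2=0, p3=3, p4=2, p5=4, p6=2, p7=10) → (p0=5, p1=1, p2=0, p3=3, p4=2, p5=4, p6=2, p7=7)
step 6: fire T0:  (p0=5, p1=1, p2=0, p3=3, p4=2, p5=4, p6=2, p7=7) → (p0=8, p1=1, p2=0, p3=3, p4=2, p5=4, p6=2, p7=4)
step 7: fire T0:  (p0=8, p1=1, p2=0, p3=3, p4=2, p5=4, p6=2, p7=4) → (p0=11, p1=1, p2=0, p3=3, p4=2, p5=4, p6=2, p7=1)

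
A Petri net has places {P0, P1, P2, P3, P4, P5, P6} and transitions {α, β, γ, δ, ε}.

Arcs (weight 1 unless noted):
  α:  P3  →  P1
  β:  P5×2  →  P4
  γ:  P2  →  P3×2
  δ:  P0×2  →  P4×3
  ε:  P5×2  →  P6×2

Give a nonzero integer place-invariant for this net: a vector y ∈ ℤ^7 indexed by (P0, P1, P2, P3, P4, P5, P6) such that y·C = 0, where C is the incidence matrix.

Incidence matrix C (rows=places, cols=transitions):
        α    β    γ    δ    ε
   P0   0    0    0   -2    0
   P1   1    0    0    0    0
   P2   0    0   -1    0    0
   P3  -1    0    2    0    0
   P4   0    1    0    3    0
   P5   0   -2    0    0   -2
   P6   0    0    0    0    2

Candidate y = [0, 1, 2, 1, 0, 0, 0]; check y·C column-wise:
  col α: 1·1 + 2·0 + 1·-1 = 0
  col β: 1·0 + 2·0 + 1·0 + 0·1 + 0·-2 = 0
  col γ: 1·0 + 2·-1 + 1·2 = 0
  col δ: 0·-2 + 1·0 + 2·0 + 1·0 + 0·3 = 0
  col ε: 1·0 + 2·0 + 1·0 + 0·-2 + 0·2 = 0

y = (P0:0, P1:1, P2:2, P3:1, P4:0, P5:0, P6:0)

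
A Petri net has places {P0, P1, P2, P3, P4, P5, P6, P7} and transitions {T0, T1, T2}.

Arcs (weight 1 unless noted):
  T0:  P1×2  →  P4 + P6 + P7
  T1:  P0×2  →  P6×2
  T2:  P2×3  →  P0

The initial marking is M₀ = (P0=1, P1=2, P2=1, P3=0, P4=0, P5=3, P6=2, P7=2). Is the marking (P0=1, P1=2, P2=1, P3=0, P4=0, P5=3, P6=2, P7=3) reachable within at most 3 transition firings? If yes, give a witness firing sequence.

depth 0: 1 marking
depth 1: 2 markings reached so far
depth 2: 2 markings reached so far
(frontier empty at depth 2; search complete)
target is not among the 2 markings reachable within 3 steps

NO — not reachable within 3 firings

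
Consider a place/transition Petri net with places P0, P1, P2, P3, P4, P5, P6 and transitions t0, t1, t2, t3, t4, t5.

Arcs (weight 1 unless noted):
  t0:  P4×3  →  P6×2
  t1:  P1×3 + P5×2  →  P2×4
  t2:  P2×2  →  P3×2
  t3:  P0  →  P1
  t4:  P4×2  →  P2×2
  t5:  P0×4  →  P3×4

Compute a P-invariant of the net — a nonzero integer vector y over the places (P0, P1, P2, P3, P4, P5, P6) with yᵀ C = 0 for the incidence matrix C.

y = (P0:2, P1:2, P2:2, P3:2, P4:2, P5:1, P6:3)

Incidence matrix C (rows=places, cols=transitions):
       t0   t1   t2   t3   t4   t5
   P0   0    0    0   -1    0   -4
   P1   0   -3    0    1    0    0
   P2   0    4   -2    0    2    0
   P3   0    0    2    0    0    4
   P4  -3    0    0    0   -2    0
   P5   0   -2    0    0    0    0
   P6   2    0    0    0    0    0

Candidate y = [2, 2, 2, 2, 2, 1, 3]; check y·C column-wise:
  col t0: 2·0 + 2·0 + 2·0 + 2·0 + 2·-3 + 1·0 + 3·2 = 0
  col t1: 2·0 + 2·-3 + 2·4 + 2·0 + 2·0 + 1·-2 + 3·0 = 0
  col t2: 2·0 + 2·0 + 2·-2 + 2·2 + 2·0 + 1·0 + 3·0 = 0
  col t3: 2·-1 + 2·1 + 2·0 + 2·0 + 2·0 + 1·0 + 3·0 = 0
  col t4: 2·0 + 2·0 + 2·2 + 2·0 + 2·-2 + 1·0 + 3·0 = 0
  col t5: 2·-4 + 2·0 + 2·0 + 2·4 + 2·0 + 1·0 + 3·0 = 0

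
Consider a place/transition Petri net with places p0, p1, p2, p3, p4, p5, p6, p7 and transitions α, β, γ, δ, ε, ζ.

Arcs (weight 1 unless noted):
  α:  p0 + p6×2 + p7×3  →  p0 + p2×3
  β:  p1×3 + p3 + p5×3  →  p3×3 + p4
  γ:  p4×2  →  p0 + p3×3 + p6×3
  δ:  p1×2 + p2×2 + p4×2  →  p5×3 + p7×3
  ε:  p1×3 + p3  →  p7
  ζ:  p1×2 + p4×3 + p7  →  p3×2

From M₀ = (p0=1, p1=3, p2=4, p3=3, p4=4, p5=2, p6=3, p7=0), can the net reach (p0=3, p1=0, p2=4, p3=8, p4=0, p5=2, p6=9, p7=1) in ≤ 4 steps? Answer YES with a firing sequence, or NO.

YES — reachable via ⟨γ, γ, ε⟩ (3 firings)

step 1: fire γ:  (p0=1, p1=3, p2=4, p3=3, p4=4, p5=2, p6=3, p7=0) → (p0=2, p1=3, p2=4, p3=6, p4=2, p5=2, p6=6, p7=0)
step 2: fire γ:  (p0=2, p1=3, p2=4, p3=6, p4=2, p5=2, p6=6, p7=0) → (p0=3, p1=3, p2=4, p3=9, p4=0, p5=2, p6=9, p7=0)
step 3: fire ε:  (p0=3, p1=3, p2=4, p3=9, p4=0, p5=2, p6=9, p7=0) → (p0=3, p1=0, p2=4, p3=8, p4=0, p5=2, p6=9, p7=1)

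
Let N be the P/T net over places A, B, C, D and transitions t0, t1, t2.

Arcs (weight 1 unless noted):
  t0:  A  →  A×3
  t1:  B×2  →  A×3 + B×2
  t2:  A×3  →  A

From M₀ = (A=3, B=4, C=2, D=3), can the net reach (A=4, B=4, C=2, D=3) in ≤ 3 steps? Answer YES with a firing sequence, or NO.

YES — reachable via ⟨t1, t2⟩ (2 firings)

step 1: fire t1:  (A=3, B=4, C=2, D=3) → (A=6, B=4, C=2, D=3)
step 2: fire t2:  (A=6, B=4, C=2, D=3) → (A=4, B=4, C=2, D=3)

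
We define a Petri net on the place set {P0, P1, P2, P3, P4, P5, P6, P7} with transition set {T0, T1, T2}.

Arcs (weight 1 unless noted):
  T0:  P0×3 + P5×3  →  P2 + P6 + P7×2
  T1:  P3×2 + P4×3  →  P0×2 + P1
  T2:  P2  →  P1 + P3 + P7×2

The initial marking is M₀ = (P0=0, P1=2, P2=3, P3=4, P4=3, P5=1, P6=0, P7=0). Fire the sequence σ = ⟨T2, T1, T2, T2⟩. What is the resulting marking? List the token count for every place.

step 1: fire T2:  (P0=0, P1=2, P2=3, P3=4, P4=3, P5=1, P6=0, P7=0) → (P0=0, P1=3, P2=2, P3=5, P4=3, P5=1, P6=0, P7=2)
step 2: fire T1:  (P0=0, P1=3, P2=2, P3=5, P4=3, P5=1, P6=0, P7=2) → (P0=2, P1=4, P2=2, P3=3, P4=0, P5=1, P6=0, P7=2)
step 3: fire T2:  (P0=2, P1=4, P2=2, P3=3, P4=0, P5=1, P6=0, P7=2) → (P0=2, P1=5, P2=1, P3=4, P4=0, P5=1, P6=0, P7=4)
step 4: fire T2:  (P0=2, P1=5, P2=1, P3=4, P4=0, P5=1, P6=0, P7=4) → (P0=2, P1=6, P2=0, P3=5, P4=0, P5=1, P6=0, P7=6)

(P0=2, P1=6, P2=0, P3=5, P4=0, P5=1, P6=0, P7=6)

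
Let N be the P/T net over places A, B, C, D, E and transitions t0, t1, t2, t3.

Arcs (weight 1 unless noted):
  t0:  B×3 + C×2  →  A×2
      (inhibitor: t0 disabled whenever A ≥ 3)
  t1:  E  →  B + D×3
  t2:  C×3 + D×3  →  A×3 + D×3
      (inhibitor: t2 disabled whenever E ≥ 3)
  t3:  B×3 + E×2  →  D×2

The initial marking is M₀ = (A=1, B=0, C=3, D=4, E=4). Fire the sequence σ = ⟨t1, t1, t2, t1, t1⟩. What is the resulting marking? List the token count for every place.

step 1: fire t1:  (A=1, B=0, C=3, D=4, E=4) → (A=1, B=1, C=3, D=7, E=3)
step 2: fire t1:  (A=1, B=1, C=3, D=7, E=3) → (A=1, B=2, C=3, D=10, E=2)
step 3: fire t2:  (A=1, B=2, C=3, D=10, E=2) → (A=4, B=2, C=0, D=10, E=2)
step 4: fire t1:  (A=4, B=2, C=0, D=10, E=2) → (A=4, B=3, C=0, D=13, E=1)
step 5: fire t1:  (A=4, B=3, C=0, D=13, E=1) → (A=4, B=4, C=0, D=16, E=0)

(A=4, B=4, C=0, D=16, E=0)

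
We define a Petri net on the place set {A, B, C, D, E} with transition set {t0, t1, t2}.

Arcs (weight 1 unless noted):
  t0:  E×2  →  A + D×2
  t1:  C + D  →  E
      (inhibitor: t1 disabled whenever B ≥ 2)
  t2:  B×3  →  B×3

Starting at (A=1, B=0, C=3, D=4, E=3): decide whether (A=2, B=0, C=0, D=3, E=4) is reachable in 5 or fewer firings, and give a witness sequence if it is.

step 1: fire t0:  (A=1, B=0, C=3, D=4, E=3) → (A=2, B=0, C=3, D=6, E=1)
step 2: fire t1:  (A=2, B=0, C=3, D=6, E=1) → (A=2, B=0, C=2, D=5, E=2)
step 3: fire t1:  (A=2, B=0, C=2, D=5, E=2) → (A=2, B=0, C=1, D=4, E=3)
step 4: fire t1:  (A=2, B=0, C=1, D=4, E=3) → (A=2, B=0, C=0, D=3, E=4)

YES — reachable via ⟨t0, t1, t1, t1⟩ (4 firings)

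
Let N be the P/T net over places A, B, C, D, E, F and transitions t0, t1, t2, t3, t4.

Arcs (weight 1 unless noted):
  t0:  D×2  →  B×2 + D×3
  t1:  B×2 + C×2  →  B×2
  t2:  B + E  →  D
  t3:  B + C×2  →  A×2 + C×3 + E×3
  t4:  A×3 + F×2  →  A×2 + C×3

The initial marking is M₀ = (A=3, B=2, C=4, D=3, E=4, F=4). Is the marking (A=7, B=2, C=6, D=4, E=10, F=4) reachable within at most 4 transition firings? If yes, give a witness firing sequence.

step 1: fire t0:  (A=3, B=2, C=4, D=3, E=4, F=4) → (A=3, B=4, C=4, D=4, E=4, F=4)
step 2: fire t3:  (A=3, B=4, C=4, D=4, E=4, F=4) → (A=5, B=3, C=5, D=4, E=7, F=4)
step 3: fire t3:  (A=5, B=3, C=5, D=4, E=7, F=4) → (A=7, B=2, C=6, D=4, E=10, F=4)

YES — reachable via ⟨t0, t3, t3⟩ (3 firings)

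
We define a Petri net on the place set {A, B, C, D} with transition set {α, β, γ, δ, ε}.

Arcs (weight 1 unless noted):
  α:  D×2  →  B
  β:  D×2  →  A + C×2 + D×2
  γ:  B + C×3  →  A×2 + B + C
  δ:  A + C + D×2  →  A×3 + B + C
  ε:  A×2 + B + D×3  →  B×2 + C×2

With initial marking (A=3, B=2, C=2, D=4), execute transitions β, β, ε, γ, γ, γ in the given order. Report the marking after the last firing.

(A=9, B=3, C=2, D=1)

step 1: fire β:  (A=3, B=2, C=2, D=4) → (A=4, B=2, C=4, D=4)
step 2: fire β:  (A=4, B=2, C=4, D=4) → (A=5, B=2, C=6, D=4)
step 3: fire ε:  (A=5, B=2, C=6, D=4) → (A=3, B=3, C=8, D=1)
step 4: fire γ:  (A=3, B=3, C=8, D=1) → (A=5, B=3, C=6, D=1)
step 5: fire γ:  (A=5, B=3, C=6, D=1) → (A=7, B=3, C=4, D=1)
step 6: fire γ:  (A=7, B=3, C=4, D=1) → (A=9, B=3, C=2, D=1)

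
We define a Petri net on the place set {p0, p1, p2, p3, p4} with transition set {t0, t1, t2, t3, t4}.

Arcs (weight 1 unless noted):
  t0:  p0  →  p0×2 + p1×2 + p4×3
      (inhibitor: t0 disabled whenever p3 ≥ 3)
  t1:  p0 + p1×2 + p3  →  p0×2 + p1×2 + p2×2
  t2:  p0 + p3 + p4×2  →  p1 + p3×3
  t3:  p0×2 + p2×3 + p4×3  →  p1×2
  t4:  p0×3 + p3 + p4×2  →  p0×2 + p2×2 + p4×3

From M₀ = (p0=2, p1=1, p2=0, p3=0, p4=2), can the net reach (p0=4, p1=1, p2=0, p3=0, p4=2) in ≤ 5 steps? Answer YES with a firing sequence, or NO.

depth 0: 1 marking
depth 1: 2 markings reached so far
depth 2: 3 markings reached so far
depth 3: 4 markings reached so far
depth 4: 5 markings reached so far
depth 5: 6 markings reached so far
target is not among the 6 markings reachable within 5 steps

NO — not reachable within 5 firings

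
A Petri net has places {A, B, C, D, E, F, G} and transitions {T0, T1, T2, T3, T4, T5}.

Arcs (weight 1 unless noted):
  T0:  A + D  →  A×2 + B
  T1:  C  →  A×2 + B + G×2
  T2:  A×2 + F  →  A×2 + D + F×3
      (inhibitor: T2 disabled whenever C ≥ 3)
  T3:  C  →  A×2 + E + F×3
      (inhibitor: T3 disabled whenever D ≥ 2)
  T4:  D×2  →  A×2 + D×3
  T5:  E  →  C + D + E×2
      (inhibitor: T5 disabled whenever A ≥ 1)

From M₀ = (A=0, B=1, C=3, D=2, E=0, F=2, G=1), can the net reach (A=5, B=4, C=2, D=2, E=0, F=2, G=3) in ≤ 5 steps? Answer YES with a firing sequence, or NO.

depth 0: 1 marking
depth 1: 3 markings reached so far
depth 2: 9 markings reached so far
depth 3: 23 markings reached so far
depth 4: 50 markings reached so far
depth 5: 94 markings reached so far
target is not among the 94 markings reachable within 5 steps

NO — not reachable within 5 firings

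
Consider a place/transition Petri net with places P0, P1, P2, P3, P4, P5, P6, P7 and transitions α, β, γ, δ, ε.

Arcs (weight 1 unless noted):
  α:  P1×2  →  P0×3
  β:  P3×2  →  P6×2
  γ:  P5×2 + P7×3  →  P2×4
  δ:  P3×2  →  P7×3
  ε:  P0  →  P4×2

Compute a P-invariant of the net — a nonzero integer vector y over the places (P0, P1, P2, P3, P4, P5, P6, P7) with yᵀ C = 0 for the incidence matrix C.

y = (P0:2, P1:3, P2:0, P3:0, P4:1, P5:0, P6:0, P7:0)

Incidence matrix C (rows=places, cols=transitions):
        α    β    γ    δ    ε
   P0   3    0    0    0   -1
   P1  -2    0    0    0    0
   P2   0    0    4    0    0
   P3   0   -2    0   -2    0
   P4   0    0    0    0    2
   P5   0    0   -2    0    0
   P6   0    2    0    0    0
   P7   0    0   -3    3    0

Candidate y = [2, 3, 0, 0, 1, 0, 0, 0]; check y·C column-wise:
  col α: 2·3 + 3·-2 + 1·0 = 0
  col β: 2·0 + 3·0 + 0·-2 + 1·0 + 0·2 = 0
  col γ: 2·0 + 3·0 + 0·4 + 1·0 + 0·-2 + 0·-3 = 0
  col δ: 2·0 + 3·0 + 0·-2 + 1·0 + 0·3 = 0
  col ε: 2·-1 + 3·0 + 1·2 = 0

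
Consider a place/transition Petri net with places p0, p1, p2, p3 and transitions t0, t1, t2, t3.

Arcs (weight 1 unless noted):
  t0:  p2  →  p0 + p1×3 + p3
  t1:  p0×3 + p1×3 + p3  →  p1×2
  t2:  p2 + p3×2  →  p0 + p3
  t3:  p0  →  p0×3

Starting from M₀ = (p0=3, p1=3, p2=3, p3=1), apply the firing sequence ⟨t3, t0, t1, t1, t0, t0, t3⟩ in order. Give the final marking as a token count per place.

step 1: fire t3:  (p0=3, p1=3, p2=3, p3=1) → (p0=5, p1=3, p2=3, p3=1)
step 2: fire t0:  (p0=5, p1=3, p2=3, p3=1) → (p0=6, p1=6, p2=2, p3=2)
step 3: fire t1:  (p0=6, p1=6, p2=2, p3=2) → (p0=3, p1=5, p2=2, p3=1)
step 4: fire t1:  (p0=3, p1=5, p2=2, p3=1) → (p0=0, p1=4, p2=2, p3=0)
step 5: fire t0:  (p0=0, p1=4, p2=2, p3=0) → (p0=1, p1=7, p2=1, p3=1)
step 6: fire t0:  (p0=1, p1=7, p2=1, p3=1) → (p0=2, p1=10, p2=0, p3=2)
step 7: fire t3:  (p0=2, p1=10, p2=0, p3=2) → (p0=4, p1=10, p2=0, p3=2)

(p0=4, p1=10, p2=0, p3=2)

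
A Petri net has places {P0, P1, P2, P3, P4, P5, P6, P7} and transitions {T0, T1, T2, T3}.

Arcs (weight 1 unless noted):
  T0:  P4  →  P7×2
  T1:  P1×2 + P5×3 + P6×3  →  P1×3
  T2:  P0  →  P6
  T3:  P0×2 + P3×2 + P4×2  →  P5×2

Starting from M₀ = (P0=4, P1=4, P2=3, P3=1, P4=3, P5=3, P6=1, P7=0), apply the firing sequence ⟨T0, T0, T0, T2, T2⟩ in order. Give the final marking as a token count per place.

(P0=2, P1=4, P2=3, P3=1, P4=0, P5=3, P6=3, P7=6)

step 1: fire T0:  (P0=4, P1=4, P2=3, P3=1, P4=3, P5=3, P6=1, P7=0) → (P0=4, P1=4, P2=3, P3=1, P4=2, P5=3, P6=1, P7=2)
step 2: fire T0:  (P0=4, P1=4, P2=3, P3=1, P4=2, P5=3, P6=1, P7=2) → (P0=4, P1=4, P2=3, P3=1, P4=1, P5=3, P6=1, P7=4)
step 3: fire T0:  (P0=4, P1=4, P2=3, P3=1, P4=1, P5=3, P6=1, P7=4) → (P0=4, P1=4, P2=3, P3=1, P4=0, P5=3, P6=1, P7=6)
step 4: fire T2:  (P0=4, P1=4, P2=3, P3=1, P4=0, P5=3, P6=1, P7=6) → (P0=3, P1=4, P2=3, P3=1, P4=0, P5=3, P6=2, P7=6)
step 5: fire T2:  (P0=3, P1=4, P2=3, P3=1, P4=0, P5=3, P6=2, P7=6) → (P0=2, P1=4, P2=3, P3=1, P4=0, P5=3, P6=3, P7=6)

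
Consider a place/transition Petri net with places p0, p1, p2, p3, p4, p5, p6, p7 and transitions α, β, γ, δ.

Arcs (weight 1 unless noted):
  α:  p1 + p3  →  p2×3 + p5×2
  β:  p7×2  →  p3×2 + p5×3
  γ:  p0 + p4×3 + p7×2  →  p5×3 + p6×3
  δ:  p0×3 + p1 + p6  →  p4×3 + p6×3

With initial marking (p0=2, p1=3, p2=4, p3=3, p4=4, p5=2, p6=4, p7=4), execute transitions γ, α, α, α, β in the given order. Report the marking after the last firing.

step 1: fire γ:  (p0=2, p1=3, p2=4, p3=3, p4=4, p5=2, p6=4, p7=4) → (p0=1, p1=3, p2=4, p3=3, p4=1, p5=5, p6=7, p7=2)
step 2: fire α:  (p0=1, p1=3, p2=4, p3=3, p4=1, p5=5, p6=7, p7=2) → (p0=1, p1=2, p2=7, p3=2, p4=1, p5=7, p6=7, p7=2)
step 3: fire α:  (p0=1, p1=2, p2=7, p3=2, p4=1, p5=7, p6=7, p7=2) → (p0=1, p1=1, p2=10, p3=1, p4=1, p5=9, p6=7, p7=2)
step 4: fire α:  (p0=1, p1=1, p2=10, p3=1, p4=1, p5=9, p6=7, p7=2) → (p0=1, p1=0, p2=13, p3=0, p4=1, p5=11, p6=7, p7=2)
step 5: fire β:  (p0=1, p1=0, p2=13, p3=0, p4=1, p5=11, p6=7, p7=2) → (p0=1, p1=0, p2=13, p3=2, p4=1, p5=14, p6=7, p7=0)

(p0=1, p1=0, p2=13, p3=2, p4=1, p5=14, p6=7, p7=0)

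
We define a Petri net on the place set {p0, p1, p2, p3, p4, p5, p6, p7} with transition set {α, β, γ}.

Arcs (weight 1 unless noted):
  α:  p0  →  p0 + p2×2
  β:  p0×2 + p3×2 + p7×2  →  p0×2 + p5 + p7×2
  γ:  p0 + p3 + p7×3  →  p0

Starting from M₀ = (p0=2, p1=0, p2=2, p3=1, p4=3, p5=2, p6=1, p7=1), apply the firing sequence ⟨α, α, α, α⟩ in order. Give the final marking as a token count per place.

(p0=2, p1=0, p2=10, p3=1, p4=3, p5=2, p6=1, p7=1)

step 1: fire α:  (p0=2, p1=0, p2=2, p3=1, p4=3, p5=2, p6=1, p7=1) → (p0=2, p1=0, p2=4, p3=1, p4=3, p5=2, p6=1, p7=1)
step 2: fire α:  (p0=2, p1=0, p2=4, p3=1, p4=3, p5=2, p6=1, p7=1) → (p0=2, p1=0, p2=6, p3=1, p4=3, p5=2, p6=1, p7=1)
step 3: fire α:  (p0=2, p1=0, p2=6, p3=1, p4=3, p5=2, p6=1, p7=1) → (p0=2, p1=0, p2=8, p3=1, p4=3, p5=2, p6=1, p7=1)
step 4: fire α:  (p0=2, p1=0, p2=8, p3=1, p4=3, p5=2, p6=1, p7=1) → (p0=2, p1=0, p2=10, p3=1, p4=3, p5=2, p6=1, p7=1)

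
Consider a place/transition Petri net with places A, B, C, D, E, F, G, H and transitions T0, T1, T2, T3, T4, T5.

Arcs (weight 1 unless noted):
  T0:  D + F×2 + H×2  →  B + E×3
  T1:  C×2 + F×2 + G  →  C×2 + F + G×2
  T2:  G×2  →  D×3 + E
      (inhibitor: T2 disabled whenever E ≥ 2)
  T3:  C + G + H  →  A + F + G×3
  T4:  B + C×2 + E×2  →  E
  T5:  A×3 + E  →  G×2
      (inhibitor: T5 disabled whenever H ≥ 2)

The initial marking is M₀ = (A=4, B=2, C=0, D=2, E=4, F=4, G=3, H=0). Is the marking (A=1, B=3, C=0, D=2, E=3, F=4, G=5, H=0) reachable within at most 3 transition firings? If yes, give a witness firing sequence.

depth 0: 1 marking
depth 1: 2 markings reached so far
depth 2: 2 markings reached so far
(frontier empty at depth 2; search complete)
target is not among the 2 markings reachable within 3 steps

NO — not reachable within 3 firings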